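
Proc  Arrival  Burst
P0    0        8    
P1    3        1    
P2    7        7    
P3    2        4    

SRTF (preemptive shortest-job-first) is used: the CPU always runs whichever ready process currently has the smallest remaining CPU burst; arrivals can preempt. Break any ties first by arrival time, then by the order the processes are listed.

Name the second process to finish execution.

Schedule: | P0 0-2 | P3 2-3 | P1 3-4 | P3 4-7 | P0 7-13 | P2 13-20 |
Completion: P0=13  P1=4  P2=20  P3=7
Finish order: P1 → P3 → P0 → P2

P3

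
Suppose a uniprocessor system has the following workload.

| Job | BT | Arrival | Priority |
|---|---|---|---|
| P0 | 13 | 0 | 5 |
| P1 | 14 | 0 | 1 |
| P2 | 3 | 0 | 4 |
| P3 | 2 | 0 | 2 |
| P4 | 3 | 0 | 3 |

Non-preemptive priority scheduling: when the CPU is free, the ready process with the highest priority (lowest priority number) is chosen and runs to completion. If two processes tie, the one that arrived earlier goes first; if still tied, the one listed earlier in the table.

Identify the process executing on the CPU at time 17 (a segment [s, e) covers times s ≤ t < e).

P4

Timeline: | P1 0-14 | P3 14-16 | P4 16-19 | P2 19-22 | P0 22-35 |
Completion: P0=35  P1=14  P2=22  P3=16  P4=19
Turnaround (C−A): P0=35  P1=14  P2=22  P3=16  P4=19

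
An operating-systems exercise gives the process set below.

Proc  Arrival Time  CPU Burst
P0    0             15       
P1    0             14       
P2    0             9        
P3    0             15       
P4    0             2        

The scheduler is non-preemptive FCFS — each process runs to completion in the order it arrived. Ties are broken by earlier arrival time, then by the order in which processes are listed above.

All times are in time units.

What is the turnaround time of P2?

38

Schedule: | P0 0-15 | P1 15-29 | P2 29-38 | P3 38-53 | P4 53-55 |
Completion: P0=15  P1=29  P2=38  P3=53  P4=55
Turnaround(P2) = completion − arrival = 38 − 0 = 38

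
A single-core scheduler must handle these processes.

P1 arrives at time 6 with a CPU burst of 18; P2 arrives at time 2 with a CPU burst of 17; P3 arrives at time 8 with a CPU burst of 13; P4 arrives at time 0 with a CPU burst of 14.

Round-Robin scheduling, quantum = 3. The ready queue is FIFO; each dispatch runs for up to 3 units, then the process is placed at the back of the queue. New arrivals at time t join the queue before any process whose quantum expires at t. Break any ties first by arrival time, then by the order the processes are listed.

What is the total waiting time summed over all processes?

145

Timeline: | P4 0-3 | P2 3-6 | P4 6-9 | P1 9-12 | P2 12-15 | P3 15-18 | P4 18-21 | P1 21-24 | P2 24-27 | P3 27-30 | P4 30-33 | P1 33-36 | P2 36-39 | P3 39-42 | P4 42-44 | P1 44-47 | P2 47-50 | P3 50-53 | P1 53-56 | P2 56-58 | P3 58-59 | P1 59-62 |
Completion: P1=62  P2=58  P3=59  P4=44
Turnaround (C−A): P1=56  P2=56  P3=51  P4=44
Waiting = turnaround − burst: P1=38, P2=39, P3=38, P4=30
Total waiting = 38 + 39 + 38 + 30 = 145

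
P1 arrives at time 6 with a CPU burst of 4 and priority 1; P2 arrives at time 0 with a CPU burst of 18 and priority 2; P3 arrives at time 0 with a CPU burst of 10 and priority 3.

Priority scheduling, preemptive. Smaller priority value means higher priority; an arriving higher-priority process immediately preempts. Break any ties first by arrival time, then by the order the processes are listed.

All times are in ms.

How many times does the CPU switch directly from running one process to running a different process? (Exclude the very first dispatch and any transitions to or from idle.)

Gantt: | P2 0-6 | P1 6-10 | P2 10-22 | P3 22-32 |
Completion: P1=10  P2=22  P3=32

3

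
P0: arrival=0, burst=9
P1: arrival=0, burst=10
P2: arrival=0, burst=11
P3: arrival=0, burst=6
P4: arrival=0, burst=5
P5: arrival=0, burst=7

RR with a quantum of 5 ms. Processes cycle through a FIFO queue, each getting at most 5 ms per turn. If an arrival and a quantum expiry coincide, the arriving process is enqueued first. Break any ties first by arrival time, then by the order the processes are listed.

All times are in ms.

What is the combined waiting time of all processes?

Timeline: | P0 0-5 | P1 5-10 | P2 10-15 | P3 15-20 | P4 20-25 | P5 25-30 | P0 30-34 | P1 34-39 | P2 39-44 | P3 44-45 | P5 45-47 | P2 47-48 |
Completion: P0=34  P1=39  P2=48  P3=45  P4=25  P5=47
Waiting = turnaround − burst: P0=25, P1=29, P2=37, P3=39, P4=20, P5=40
Total waiting = 25 + 29 + 37 + 39 + 20 + 40 = 190

190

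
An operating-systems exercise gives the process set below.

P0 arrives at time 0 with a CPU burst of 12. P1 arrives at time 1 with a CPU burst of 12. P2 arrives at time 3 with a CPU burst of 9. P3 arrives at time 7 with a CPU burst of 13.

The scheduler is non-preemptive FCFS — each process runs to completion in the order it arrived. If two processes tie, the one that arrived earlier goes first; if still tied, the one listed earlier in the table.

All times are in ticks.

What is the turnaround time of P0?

12

Timeline: | P0 0-12 | P1 12-24 | P2 24-33 | P3 33-46 |
Completion: P0=12  P1=24  P2=33  P3=46
Turnaround(P0) = completion − arrival = 12 − 0 = 12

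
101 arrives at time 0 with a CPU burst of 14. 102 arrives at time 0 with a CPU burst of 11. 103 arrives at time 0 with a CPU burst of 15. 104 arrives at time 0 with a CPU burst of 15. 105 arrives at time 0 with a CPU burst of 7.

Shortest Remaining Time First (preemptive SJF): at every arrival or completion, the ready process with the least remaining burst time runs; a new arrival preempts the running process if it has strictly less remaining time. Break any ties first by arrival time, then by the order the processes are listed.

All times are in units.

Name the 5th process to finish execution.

Timeline: | 105 0-7 | 102 7-18 | 101 18-32 | 103 32-47 | 104 47-62 |
Completion: 101=32  102=18  103=47  104=62  105=7
Finish order: 105 → 102 → 101 → 103 → 104

104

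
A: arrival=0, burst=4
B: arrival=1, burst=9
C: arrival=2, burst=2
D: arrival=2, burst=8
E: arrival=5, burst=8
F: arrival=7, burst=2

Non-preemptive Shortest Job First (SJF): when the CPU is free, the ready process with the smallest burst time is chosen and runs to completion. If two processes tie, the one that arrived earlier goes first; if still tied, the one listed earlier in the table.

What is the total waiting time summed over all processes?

Timeline: | A 0-4 | C 4-6 | D 6-14 | F 14-16 | E 16-24 | B 24-33 |
Completion: A=4  B=33  C=6  D=14  E=24  F=16
Turnaround (C−A): A=4  B=32  C=4  D=12  E=19  F=9
Waiting = turnaround − burst: A=0, B=23, C=2, D=4, E=11, F=7
Total waiting = 0 + 23 + 2 + 4 + 11 + 7 = 47

47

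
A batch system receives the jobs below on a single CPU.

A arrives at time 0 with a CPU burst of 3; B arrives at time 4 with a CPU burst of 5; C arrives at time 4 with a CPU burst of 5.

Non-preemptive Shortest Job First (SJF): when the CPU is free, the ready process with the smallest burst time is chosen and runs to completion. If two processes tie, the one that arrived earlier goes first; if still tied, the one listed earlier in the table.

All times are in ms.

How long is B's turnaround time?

5

Timeline: | A 0-3 | idle 3-4 | B 4-9 | C 9-14 |
Completion: A=3  B=9  C=14
Turnaround(B) = completion − arrival = 9 − 4 = 5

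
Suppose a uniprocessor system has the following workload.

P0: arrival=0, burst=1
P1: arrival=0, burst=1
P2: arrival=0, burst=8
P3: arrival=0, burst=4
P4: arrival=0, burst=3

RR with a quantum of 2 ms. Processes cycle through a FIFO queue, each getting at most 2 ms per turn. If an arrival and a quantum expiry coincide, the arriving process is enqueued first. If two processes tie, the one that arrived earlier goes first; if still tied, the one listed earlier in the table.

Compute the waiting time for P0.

0

Schedule: | P0 0-1 | P1 1-2 | P2 2-4 | P3 4-6 | P4 6-8 | P2 8-10 | P3 10-12 | P4 12-13 | P2 13-17 |
Completion: P0=1  P1=2  P2=17  P3=12  P4=13
Turnaround (C−A): P0=1  P1=2  P2=17  P3=12  P4=13
Waiting(P0) = turnaround − burst = 1 − 1 = 0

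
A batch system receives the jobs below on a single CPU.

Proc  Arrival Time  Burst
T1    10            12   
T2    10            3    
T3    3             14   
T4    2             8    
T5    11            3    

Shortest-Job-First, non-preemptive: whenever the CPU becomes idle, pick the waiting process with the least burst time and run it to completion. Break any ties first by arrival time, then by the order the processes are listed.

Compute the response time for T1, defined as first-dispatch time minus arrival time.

Gantt: | idle 0-2 | T4 2-10 | T2 10-13 | T5 13-16 | T1 16-28 | T3 28-42 |
Completion: T1=28  T2=13  T3=42  T4=10  T5=16
Response(T1) = first start − arrival = 16 − 10 = 6

6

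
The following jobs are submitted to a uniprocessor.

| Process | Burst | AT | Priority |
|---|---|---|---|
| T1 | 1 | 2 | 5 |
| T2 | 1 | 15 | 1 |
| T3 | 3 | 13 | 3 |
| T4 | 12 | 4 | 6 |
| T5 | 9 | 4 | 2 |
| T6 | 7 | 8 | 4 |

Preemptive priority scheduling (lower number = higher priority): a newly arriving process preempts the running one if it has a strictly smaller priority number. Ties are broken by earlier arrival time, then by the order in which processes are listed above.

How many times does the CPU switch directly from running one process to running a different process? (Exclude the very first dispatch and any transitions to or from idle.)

Schedule: | idle 0-2 | T1 2-3 | idle 3-4 | T5 4-13 | T3 13-15 | T2 15-16 | T3 16-17 | T6 17-24 | T4 24-36 |
Completion: T1=3  T2=16  T3=17  T4=36  T5=13  T6=24
Turnaround (C−A): T1=1  T2=1  T3=4  T4=32  T5=9  T6=16

5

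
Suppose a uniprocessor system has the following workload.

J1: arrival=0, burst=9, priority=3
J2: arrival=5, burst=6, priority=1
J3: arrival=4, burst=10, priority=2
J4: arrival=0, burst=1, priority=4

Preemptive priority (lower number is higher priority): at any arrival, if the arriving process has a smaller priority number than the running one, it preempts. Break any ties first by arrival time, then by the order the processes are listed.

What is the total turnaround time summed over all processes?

Timeline: | J1 0-4 | J3 4-5 | J2 5-11 | J3 11-20 | J1 20-25 | J4 25-26 |
Completion: J1=25  J2=11  J3=20  J4=26
Turnaround (C−A): J1=25  J2=6  J3=16  J4=26
Turnaround = completion − arrival: J1=25, J2=6, J3=16, J4=26
Total turnaround = 25 + 6 + 16 + 26 = 73

73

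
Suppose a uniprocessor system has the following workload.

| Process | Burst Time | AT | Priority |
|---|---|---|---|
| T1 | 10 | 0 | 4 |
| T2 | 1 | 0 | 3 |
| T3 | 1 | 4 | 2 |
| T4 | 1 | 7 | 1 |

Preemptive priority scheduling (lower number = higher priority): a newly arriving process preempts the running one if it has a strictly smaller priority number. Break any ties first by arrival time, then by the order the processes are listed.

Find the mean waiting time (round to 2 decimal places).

Schedule: | T2 0-1 | T1 1-4 | T3 4-5 | T1 5-7 | T4 7-8 | T1 8-13 |
Completion: T1=13  T2=1  T3=5  T4=8
Turnaround (C−A): T1=13  T2=1  T3=1  T4=1
Waiting times: T1=3, T2=0, T3=0, T4=0
Average waiting = (3+0+0+0) / 4 = 3/4 = 0.75

0.75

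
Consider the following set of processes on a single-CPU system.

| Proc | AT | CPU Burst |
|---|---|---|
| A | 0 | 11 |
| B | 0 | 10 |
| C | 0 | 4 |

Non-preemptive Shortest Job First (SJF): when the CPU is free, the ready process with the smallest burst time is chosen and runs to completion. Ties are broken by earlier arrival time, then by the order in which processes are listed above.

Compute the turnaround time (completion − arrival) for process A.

Schedule: | C 0-4 | B 4-14 | A 14-25 |
Completion: A=25  B=14  C=4
Turnaround (C−A): A=25  B=14  C=4
Turnaround(A) = completion − arrival = 25 − 0 = 25

25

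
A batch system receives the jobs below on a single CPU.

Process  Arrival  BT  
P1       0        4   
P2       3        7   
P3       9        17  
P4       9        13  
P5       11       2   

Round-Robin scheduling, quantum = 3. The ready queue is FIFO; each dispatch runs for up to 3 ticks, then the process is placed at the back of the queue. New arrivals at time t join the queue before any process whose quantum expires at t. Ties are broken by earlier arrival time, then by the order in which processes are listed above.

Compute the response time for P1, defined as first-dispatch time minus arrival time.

0

Schedule: | P1 0-3 | P2 3-6 | P1 6-7 | P2 7-10 | P3 10-13 | P4 13-16 | P2 16-17 | P5 17-19 | P3 19-22 | P4 22-25 | P3 25-28 | P4 28-31 | P3 31-34 | P4 34-37 | P3 37-40 | P4 40-41 | P3 41-43 |
Completion: P1=7  P2=17  P3=43  P4=41  P5=19
Response(P1) = first start − arrival = 0 − 0 = 0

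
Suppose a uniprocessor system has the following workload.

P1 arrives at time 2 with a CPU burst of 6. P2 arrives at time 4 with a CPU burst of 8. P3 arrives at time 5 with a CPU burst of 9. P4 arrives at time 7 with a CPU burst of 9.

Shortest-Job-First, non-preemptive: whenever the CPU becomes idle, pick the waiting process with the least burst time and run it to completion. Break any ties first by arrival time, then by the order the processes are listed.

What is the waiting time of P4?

Schedule: | idle 0-2 | P1 2-8 | P2 8-16 | P3 16-25 | P4 25-34 |
Completion: P1=8  P2=16  P3=25  P4=34
Waiting(P4) = turnaround − burst = 27 − 9 = 18

18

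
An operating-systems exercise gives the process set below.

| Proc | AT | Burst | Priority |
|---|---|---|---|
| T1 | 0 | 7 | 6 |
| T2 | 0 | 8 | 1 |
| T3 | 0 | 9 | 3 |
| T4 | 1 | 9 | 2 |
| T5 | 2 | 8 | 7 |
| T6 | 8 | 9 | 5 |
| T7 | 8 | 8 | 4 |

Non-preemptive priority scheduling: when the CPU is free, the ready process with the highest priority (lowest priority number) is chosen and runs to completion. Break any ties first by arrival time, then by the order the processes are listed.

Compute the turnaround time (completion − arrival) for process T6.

Gantt: | T2 0-8 | T4 8-17 | T3 17-26 | T7 26-34 | T6 34-43 | T1 43-50 | T5 50-58 |
Completion: T1=50  T2=8  T3=26  T4=17  T5=58  T6=43  T7=34
Turnaround(T6) = completion − arrival = 43 − 8 = 35

35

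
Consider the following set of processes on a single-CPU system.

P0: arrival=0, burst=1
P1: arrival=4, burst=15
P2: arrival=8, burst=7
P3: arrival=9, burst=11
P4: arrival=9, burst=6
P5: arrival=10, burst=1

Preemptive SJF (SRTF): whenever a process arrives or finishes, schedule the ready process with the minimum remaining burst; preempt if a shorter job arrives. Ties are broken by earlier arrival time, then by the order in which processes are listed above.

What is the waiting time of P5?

Schedule: | P0 0-1 | idle 1-4 | P1 4-8 | P2 8-10 | P5 10-11 | P2 11-16 | P4 16-22 | P1 22-33 | P3 33-44 |
Completion: P0=1  P1=33  P2=16  P3=44  P4=22  P5=11
Waiting(P5) = turnaround − burst = 1 − 1 = 0

0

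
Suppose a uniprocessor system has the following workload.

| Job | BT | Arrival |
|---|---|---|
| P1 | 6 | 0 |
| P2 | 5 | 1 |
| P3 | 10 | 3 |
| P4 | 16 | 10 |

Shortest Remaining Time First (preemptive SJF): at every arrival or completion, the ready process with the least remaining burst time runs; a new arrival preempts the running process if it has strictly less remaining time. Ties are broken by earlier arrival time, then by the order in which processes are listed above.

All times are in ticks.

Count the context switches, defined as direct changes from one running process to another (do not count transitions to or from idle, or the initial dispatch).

Timeline: | P1 0-6 | P2 6-11 | P3 11-21 | P4 21-37 |
Completion: P1=6  P2=11  P3=21  P4=37
Turnaround (C−A): P1=6  P2=10  P3=18  P4=27

3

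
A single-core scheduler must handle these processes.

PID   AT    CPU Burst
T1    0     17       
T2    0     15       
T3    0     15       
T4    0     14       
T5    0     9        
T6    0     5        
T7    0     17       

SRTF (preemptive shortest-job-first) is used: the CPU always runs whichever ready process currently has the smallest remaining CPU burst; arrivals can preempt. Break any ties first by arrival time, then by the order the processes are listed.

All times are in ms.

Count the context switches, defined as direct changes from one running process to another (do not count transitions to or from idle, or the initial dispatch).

6

Timeline: | T6 0-5 | T5 5-14 | T4 14-28 | T2 28-43 | T3 43-58 | T1 58-75 | T7 75-92 |
Completion: T1=75  T2=43  T3=58  T4=28  T5=14  T6=5  T7=92
Turnaround (C−A): T1=75  T2=43  T3=58  T4=28  T5=14  T6=5  T7=92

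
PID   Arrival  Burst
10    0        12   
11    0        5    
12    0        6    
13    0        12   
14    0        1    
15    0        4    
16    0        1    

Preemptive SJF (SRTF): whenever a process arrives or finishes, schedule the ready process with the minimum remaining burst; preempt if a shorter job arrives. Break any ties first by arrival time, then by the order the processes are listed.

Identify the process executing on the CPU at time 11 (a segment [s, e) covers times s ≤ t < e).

Schedule: | 14 0-1 | 16 1-2 | 15 2-6 | 11 6-11 | 12 11-17 | 10 17-29 | 13 29-41 |
Completion: 10=29  11=11  12=17  13=41  14=1  15=6  16=2
Turnaround (C−A): 10=29  11=11  12=17  13=41  14=1  15=6  16=2

12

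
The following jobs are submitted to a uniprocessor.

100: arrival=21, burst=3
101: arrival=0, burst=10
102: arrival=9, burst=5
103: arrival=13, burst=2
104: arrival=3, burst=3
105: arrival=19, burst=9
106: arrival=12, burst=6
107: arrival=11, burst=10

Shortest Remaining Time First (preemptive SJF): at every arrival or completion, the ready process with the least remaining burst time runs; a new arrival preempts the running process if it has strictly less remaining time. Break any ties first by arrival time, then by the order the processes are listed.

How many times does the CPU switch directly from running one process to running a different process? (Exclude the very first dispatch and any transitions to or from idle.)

9

Timeline: | 101 0-3 | 104 3-6 | 101 6-13 | 103 13-15 | 102 15-20 | 106 20-21 | 100 21-24 | 106 24-29 | 105 29-38 | 107 38-48 |
Completion: 100=24  101=13  102=20  103=15  104=6  105=38  106=29  107=48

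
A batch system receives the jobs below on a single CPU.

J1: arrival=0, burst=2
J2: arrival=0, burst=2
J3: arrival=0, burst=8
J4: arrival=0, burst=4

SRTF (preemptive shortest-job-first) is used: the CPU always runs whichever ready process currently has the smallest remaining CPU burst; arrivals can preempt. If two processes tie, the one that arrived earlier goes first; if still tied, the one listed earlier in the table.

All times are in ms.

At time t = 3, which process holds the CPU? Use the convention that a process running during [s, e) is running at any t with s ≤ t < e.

Timeline: | J1 0-2 | J2 2-4 | J4 4-8 | J3 8-16 |
Completion: J1=2  J2=4  J3=16  J4=8

J2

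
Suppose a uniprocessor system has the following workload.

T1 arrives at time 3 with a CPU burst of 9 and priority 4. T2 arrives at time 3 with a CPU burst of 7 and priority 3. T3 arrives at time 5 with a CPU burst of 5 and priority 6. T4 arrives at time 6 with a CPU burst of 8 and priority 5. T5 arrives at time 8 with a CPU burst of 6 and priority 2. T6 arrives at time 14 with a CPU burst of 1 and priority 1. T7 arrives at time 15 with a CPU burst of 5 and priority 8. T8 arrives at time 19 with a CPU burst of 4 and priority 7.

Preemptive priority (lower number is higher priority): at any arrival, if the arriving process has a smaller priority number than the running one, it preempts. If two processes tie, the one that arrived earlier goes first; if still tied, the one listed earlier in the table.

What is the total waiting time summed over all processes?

Timeline: | idle 0-3 | T2 3-8 | T5 8-14 | T6 14-15 | T2 15-17 | T1 17-26 | T4 26-34 | T3 34-39 | T8 39-43 | T7 43-48 |
Completion: T1=26  T2=17  T3=39  T4=34  T5=14  T6=15  T7=48  T8=43
Turnaround (C−A): T1=23  T2=14  T3=34  T4=28  T5=6  T6=1  T7=33  T8=24
Waiting = turnaround − burst: T1=14, T2=7, T3=29, T4=20, T5=0, T6=0, T7=28, T8=20
Total waiting = 14 + 7 + 29 + 20 + 0 + 0 + 28 + 20 = 118

118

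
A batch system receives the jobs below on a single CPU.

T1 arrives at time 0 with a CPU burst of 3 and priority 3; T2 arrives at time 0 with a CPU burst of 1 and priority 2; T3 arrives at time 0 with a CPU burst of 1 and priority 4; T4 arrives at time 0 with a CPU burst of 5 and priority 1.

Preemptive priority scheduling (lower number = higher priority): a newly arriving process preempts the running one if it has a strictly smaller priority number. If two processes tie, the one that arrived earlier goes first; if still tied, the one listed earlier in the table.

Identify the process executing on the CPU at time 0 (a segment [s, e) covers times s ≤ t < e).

T4

Timeline: | T4 0-5 | T2 5-6 | T1 6-9 | T3 9-10 |
Completion: T1=9  T2=6  T3=10  T4=5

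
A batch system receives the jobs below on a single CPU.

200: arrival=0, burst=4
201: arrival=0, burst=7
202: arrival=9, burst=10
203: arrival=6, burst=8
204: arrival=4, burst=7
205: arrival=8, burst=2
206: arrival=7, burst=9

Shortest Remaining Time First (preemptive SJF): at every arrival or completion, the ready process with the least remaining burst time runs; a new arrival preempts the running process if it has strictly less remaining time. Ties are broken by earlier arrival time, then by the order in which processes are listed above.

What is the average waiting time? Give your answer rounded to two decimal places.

11.14

Schedule: | 200 0-4 | 201 4-8 | 205 8-10 | 201 10-13 | 204 13-20 | 203 20-28 | 206 28-37 | 202 37-47 |
Completion: 200=4  201=13  202=47  203=28  204=20  205=10  206=37
Turnaround (C−A): 200=4  201=13  202=38  203=22  204=16  205=2  206=30
Waiting times: 200=0, 201=6, 202=28, 203=14, 204=9, 205=0, 206=21
Average waiting = (0+6+28+14+9+0+21) / 7 = 78/7 = 11.14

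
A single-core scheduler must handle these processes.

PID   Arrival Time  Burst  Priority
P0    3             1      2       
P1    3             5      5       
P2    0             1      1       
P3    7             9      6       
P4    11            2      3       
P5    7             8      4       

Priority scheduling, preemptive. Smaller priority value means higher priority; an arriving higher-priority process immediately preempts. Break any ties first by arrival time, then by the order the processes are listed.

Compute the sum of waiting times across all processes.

Schedule: | P2 0-1 | idle 1-3 | P0 3-4 | P1 4-7 | P5 7-11 | P4 11-13 | P5 13-17 | P1 17-19 | P3 19-28 |
Completion: P0=4  P1=19  P2=1  P3=28  P4=13  P5=17
Turnaround (C−A): P0=1  P1=16  P2=1  P3=21  P4=2  P5=10
Waiting = turnaround − burst: P0=0, P1=11, P2=0, P3=12, P4=0, P5=2
Total waiting = 0 + 11 + 0 + 12 + 0 + 2 = 25

25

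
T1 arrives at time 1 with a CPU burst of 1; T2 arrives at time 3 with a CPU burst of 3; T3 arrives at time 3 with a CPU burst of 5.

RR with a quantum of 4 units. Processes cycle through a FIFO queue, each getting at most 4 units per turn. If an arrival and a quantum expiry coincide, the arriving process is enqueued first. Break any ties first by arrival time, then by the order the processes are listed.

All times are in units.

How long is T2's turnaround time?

Timeline: | idle 0-1 | T1 1-2 | idle 2-3 | T2 3-6 | T3 6-11 |
Completion: T1=2  T2=6  T3=11
Turnaround(T2) = completion − arrival = 6 − 3 = 3

3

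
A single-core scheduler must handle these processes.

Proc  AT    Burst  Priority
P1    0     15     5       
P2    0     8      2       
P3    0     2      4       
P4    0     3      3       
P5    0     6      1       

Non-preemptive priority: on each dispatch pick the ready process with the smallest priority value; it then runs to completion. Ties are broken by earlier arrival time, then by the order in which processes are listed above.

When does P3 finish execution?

Timeline: | P5 0-6 | P2 6-14 | P4 14-17 | P3 17-19 | P1 19-34 |
Completion: P1=34  P2=14  P3=19  P4=17  P5=6

19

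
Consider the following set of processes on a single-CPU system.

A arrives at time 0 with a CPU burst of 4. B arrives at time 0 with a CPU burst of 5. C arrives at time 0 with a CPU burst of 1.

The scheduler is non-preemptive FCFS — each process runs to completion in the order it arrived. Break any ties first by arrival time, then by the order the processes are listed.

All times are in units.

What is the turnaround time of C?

Schedule: | A 0-4 | B 4-9 | C 9-10 |
Completion: A=4  B=9  C=10
Turnaround (C−A): A=4  B=9  C=10
Turnaround(C) = completion − arrival = 10 − 0 = 10

10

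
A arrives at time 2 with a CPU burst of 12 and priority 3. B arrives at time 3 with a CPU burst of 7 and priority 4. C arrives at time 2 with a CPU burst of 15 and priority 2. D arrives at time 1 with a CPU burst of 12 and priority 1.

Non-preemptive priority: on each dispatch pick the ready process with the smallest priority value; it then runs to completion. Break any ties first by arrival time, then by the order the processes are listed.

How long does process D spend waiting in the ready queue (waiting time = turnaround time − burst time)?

0

Gantt: | idle 0-1 | D 1-13 | C 13-28 | A 28-40 | B 40-47 |
Completion: A=40  B=47  C=28  D=13
Waiting(D) = turnaround − burst = 12 − 12 = 0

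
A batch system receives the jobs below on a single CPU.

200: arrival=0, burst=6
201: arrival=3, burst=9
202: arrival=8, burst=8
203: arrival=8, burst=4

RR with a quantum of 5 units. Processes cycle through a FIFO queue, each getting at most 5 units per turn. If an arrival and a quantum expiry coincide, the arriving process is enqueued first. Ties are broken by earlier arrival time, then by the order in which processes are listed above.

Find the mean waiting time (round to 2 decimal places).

9.00

Gantt: | 200 0-5 | 201 5-10 | 200 10-11 | 202 11-16 | 203 16-20 | 201 20-24 | 202 24-27 |
Completion: 200=11  201=24  202=27  203=20
Turnaround (C−A): 200=11  201=21  202=19  203=12
Waiting times: 200=5, 201=12, 202=11, 203=8
Average waiting = (5+12+11+8) / 4 = 36/4 = 9.00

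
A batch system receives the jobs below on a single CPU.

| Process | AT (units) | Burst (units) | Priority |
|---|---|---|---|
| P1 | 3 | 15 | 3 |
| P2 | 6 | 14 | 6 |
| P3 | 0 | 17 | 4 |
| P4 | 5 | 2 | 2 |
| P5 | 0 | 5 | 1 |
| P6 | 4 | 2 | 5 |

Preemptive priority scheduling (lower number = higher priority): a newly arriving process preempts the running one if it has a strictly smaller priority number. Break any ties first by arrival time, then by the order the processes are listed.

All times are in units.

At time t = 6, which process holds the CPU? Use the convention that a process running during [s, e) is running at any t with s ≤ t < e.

P4

Timeline: | P5 0-5 | P4 5-7 | P1 7-22 | P3 22-39 | P6 39-41 | P2 41-55 |
Completion: P1=22  P2=55  P3=39  P4=7  P5=5  P6=41
Turnaround (C−A): P1=19  P2=49  P3=39  P4=2  P5=5  P6=37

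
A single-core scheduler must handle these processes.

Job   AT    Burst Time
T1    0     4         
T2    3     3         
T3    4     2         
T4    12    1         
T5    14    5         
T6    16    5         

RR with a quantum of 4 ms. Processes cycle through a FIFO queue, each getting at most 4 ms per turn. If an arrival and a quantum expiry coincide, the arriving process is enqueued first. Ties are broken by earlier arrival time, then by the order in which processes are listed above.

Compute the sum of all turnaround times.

31

Schedule: | T1 0-4 | T2 4-7 | T3 7-9 | idle 9-12 | T4 12-13 | idle 13-14 | T5 14-18 | T6 18-22 | T5 22-23 | T6 23-24 |
Completion: T1=4  T2=7  T3=9  T4=13  T5=23  T6=24
Turnaround = completion − arrival: T1=4, T2=4, T3=5, T4=1, T5=9, T6=8
Total turnaround = 4 + 4 + 5 + 1 + 9 + 8 = 31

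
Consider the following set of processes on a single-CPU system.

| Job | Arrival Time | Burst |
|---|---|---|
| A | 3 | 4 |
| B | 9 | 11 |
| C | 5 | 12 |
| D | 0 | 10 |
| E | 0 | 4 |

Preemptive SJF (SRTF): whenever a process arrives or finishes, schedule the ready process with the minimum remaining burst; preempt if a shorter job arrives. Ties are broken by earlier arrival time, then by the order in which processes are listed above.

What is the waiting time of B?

9

Schedule: | E 0-4 | A 4-8 | D 8-18 | B 18-29 | C 29-41 |
Completion: A=8  B=29  C=41  D=18  E=4
Waiting(B) = turnaround − burst = 20 − 11 = 9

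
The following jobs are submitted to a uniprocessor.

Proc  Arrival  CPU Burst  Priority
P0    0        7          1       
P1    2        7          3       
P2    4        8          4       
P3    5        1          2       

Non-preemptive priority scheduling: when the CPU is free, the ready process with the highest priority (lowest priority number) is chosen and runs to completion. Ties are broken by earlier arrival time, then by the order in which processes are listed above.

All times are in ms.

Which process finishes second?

P3

Gantt: | P0 0-7 | P3 7-8 | P1 8-15 | P2 15-23 |
Completion: P0=7  P1=15  P2=23  P3=8
Turnaround (C−A): P0=7  P1=13  P2=19  P3=3
Finish order: P0 → P3 → P1 → P2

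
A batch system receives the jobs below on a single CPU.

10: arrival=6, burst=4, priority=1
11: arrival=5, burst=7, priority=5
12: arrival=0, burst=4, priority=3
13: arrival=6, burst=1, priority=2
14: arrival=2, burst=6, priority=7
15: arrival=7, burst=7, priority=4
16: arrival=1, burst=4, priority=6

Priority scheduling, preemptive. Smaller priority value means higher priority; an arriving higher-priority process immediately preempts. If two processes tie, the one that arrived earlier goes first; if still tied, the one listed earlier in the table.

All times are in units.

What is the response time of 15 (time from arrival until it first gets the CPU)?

Schedule: | 12 0-4 | 16 4-5 | 11 5-6 | 10 6-10 | 13 10-11 | 15 11-18 | 11 18-24 | 16 24-27 | 14 27-33 |
Completion: 10=10  11=24  12=4  13=11  14=33  15=18  16=27
Response(15) = first start − arrival = 11 − 7 = 4

4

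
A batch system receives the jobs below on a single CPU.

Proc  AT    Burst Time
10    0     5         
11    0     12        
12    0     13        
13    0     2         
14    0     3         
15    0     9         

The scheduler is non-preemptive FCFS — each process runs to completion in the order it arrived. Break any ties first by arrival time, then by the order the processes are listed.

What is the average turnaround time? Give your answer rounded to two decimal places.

Gantt: | 10 0-5 | 11 5-17 | 12 17-30 | 13 30-32 | 14 32-35 | 15 35-44 |
Completion: 10=5  11=17  12=30  13=32  14=35  15=44
Turnaround times: 10=5, 11=17, 12=30, 13=32, 14=35, 15=44
Average turnaround = (5+17+30+32+35+44) / 6 = 163/6 = 27.17

27.17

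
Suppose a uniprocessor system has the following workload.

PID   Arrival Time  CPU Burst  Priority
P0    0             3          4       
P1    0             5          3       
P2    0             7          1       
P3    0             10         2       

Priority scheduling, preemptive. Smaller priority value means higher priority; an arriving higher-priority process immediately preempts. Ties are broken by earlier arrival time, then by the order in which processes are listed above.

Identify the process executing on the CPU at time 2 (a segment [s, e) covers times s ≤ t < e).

Schedule: | P2 0-7 | P3 7-17 | P1 17-22 | P0 22-25 |
Completion: P0=25  P1=22  P2=7  P3=17
Turnaround (C−A): P0=25  P1=22  P2=7  P3=17

P2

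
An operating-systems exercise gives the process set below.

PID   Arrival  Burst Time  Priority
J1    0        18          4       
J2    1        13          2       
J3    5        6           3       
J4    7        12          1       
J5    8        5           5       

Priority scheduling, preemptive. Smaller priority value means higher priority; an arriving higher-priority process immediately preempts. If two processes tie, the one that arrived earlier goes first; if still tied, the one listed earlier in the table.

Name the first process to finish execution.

Timeline: | J1 0-1 | J2 1-7 | J4 7-19 | J2 19-26 | J3 26-32 | J1 32-49 | J5 49-54 |
Completion: J1=49  J2=26  J3=32  J4=19  J5=54
Turnaround (C−A): J1=49  J2=25  J3=27  J4=12  J5=46
Finish order: J4 → J2 → J3 → J1 → J5

J4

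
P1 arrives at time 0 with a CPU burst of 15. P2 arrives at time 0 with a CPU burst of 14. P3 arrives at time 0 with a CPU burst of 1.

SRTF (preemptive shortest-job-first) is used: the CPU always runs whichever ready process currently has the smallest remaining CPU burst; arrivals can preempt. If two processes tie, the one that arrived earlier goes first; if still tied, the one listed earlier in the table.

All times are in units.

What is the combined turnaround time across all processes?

46

Schedule: | P3 0-1 | P2 1-15 | P1 15-30 |
Completion: P1=30  P2=15  P3=1
Turnaround (C−A): P1=30  P2=15  P3=1
Turnaround = completion − arrival: P1=30, P2=15, P3=1
Total turnaround = 30 + 15 + 1 = 46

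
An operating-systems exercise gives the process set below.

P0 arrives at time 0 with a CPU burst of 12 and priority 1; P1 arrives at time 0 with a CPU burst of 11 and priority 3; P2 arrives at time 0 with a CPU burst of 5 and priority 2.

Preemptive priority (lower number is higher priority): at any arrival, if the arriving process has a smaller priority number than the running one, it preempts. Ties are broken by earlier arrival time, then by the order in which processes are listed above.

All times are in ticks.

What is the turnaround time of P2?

Gantt: | P0 0-12 | P2 12-17 | P1 17-28 |
Completion: P0=12  P1=28  P2=17
Turnaround(P2) = completion − arrival = 17 − 0 = 17

17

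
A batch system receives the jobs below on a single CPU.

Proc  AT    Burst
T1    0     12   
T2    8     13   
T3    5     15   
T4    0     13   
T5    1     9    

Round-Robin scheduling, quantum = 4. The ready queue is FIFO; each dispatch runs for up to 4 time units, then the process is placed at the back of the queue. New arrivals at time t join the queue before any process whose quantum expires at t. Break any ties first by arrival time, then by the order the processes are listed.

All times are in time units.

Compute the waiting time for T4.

45

Timeline: | T1 0-4 | T4 4-8 | T5 8-12 | T1 12-16 | T3 16-20 | T2 20-24 | T4 24-28 | T5 28-32 | T1 32-36 | T3 36-40 | T2 40-44 | T4 44-48 | T5 48-49 | T3 49-53 | T2 53-57 | T4 57-58 | T3 58-61 | T2 61-62 |
Completion: T1=36  T2=62  T3=61  T4=58  T5=49
Waiting(T4) = turnaround − burst = 58 − 13 = 45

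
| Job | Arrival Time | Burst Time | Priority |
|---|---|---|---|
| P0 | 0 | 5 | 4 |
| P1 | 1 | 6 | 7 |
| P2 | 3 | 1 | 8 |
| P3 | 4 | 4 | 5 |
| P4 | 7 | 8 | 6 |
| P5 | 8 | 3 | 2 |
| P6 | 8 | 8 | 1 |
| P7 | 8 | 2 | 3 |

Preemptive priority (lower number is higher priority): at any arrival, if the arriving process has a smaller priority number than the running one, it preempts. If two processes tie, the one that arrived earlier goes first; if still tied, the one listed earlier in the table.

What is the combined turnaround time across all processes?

147

Gantt: | P0 0-5 | P3 5-8 | P6 8-16 | P5 16-19 | P7 19-21 | P3 21-22 | P4 22-30 | P1 30-36 | P2 36-37 |
Completion: P0=5  P1=36  P2=37  P3=22  P4=30  P5=19  P6=16  P7=21
Turnaround (C−A): P0=5  P1=35  P2=34  P3=18  P4=23  P5=11  P6=8  P7=13
Turnaround = completion − arrival: P0=5, P1=35, P2=34, P3=18, P4=23, P5=11, P6=8, P7=13
Total turnaround = 5 + 35 + 34 + 18 + 23 + 11 + 8 + 13 = 147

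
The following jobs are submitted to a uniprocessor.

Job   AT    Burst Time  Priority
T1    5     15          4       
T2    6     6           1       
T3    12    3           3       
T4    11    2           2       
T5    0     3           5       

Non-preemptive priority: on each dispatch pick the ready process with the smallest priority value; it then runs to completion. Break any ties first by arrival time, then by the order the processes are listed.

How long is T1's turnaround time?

Gantt: | T5 0-3 | idle 3-5 | T1 5-20 | T2 20-26 | T4 26-28 | T3 28-31 |
Completion: T1=20  T2=26  T3=31  T4=28  T5=3
Turnaround (C−A): T1=15  T2=20  T3=19  T4=17  T5=3
Turnaround(T1) = completion − arrival = 20 − 5 = 15

15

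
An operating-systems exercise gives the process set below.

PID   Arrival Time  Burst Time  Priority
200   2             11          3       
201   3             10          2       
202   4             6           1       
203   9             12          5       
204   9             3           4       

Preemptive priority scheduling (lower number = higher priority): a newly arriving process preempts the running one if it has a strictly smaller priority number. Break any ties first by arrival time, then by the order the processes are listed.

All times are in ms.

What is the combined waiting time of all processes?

65

Gantt: | idle 0-2 | 200 2-3 | 201 3-4 | 202 4-10 | 201 10-19 | 200 19-29 | 204 29-32 | 203 32-44 |
Completion: 200=29  201=19  202=10  203=44  204=32
Turnaround (C−A): 200=27  201=16  202=6  203=35  204=23
Waiting = turnaround − burst: 200=16, 201=6, 202=0, 203=23, 204=20
Total waiting = 16 + 6 + 0 + 23 + 20 = 65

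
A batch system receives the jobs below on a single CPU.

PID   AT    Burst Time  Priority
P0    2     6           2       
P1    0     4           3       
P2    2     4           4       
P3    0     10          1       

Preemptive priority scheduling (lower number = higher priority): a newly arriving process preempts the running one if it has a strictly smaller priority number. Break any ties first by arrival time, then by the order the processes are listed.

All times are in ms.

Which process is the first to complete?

Timeline: | P3 0-10 | P0 10-16 | P1 16-20 | P2 20-24 |
Completion: P0=16  P1=20  P2=24  P3=10
Turnaround (C−A): P0=14  P1=20  P2=22  P3=10
Finish order: P3 → P0 → P1 → P2

P3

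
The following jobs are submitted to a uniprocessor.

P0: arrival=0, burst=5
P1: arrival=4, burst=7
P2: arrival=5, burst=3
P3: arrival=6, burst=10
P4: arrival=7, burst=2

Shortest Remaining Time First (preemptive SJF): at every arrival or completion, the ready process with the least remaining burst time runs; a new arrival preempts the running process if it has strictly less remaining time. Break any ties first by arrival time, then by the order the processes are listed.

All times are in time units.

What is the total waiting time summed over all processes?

18

Timeline: | P0 0-5 | P2 5-8 | P4 8-10 | P1 10-17 | P3 17-27 |
Completion: P0=5  P1=17  P2=8  P3=27  P4=10
Turnaround (C−A): P0=5  P1=13  P2=3  P3=21  P4=3
Waiting = turnaround − burst: P0=0, P1=6, P2=0, P3=11, P4=1
Total waiting = 0 + 6 + 0 + 11 + 1 = 18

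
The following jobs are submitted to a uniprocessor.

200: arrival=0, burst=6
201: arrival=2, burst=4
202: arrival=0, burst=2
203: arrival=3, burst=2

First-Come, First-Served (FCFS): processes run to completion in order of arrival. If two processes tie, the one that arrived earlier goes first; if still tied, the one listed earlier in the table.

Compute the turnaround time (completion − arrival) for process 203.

11

Schedule: | 200 0-6 | 202 6-8 | 201 8-12 | 203 12-14 |
Completion: 200=6  201=12  202=8  203=14
Turnaround(203) = completion − arrival = 14 − 3 = 11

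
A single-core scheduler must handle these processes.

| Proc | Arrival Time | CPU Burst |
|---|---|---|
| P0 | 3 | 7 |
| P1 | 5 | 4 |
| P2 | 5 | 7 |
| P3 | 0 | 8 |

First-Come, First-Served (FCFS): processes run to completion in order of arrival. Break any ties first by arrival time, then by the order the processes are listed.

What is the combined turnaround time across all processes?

Schedule: | P3 0-8 | P0 8-15 | P1 15-19 | P2 19-26 |
Completion: P0=15  P1=19  P2=26  P3=8
Turnaround (C−A): P0=12  P1=14  P2=21  P3=8
Turnaround = completion − arrival: P0=12, P1=14, P2=21, P3=8
Total turnaround = 12 + 14 + 21 + 8 = 55

55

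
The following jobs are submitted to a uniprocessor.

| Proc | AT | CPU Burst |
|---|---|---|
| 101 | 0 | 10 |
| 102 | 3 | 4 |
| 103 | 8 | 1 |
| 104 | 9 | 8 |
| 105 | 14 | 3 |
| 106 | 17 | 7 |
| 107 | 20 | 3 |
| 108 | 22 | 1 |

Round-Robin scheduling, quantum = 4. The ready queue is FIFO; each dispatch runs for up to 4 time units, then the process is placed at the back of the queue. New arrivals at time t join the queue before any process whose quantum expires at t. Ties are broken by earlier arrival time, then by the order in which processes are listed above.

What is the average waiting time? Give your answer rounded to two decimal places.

8.25

Gantt: | 101 0-4 | 102 4-8 | 101 8-12 | 103 12-13 | 104 13-17 | 101 17-19 | 105 19-22 | 106 22-26 | 104 26-30 | 107 30-33 | 108 33-34 | 106 34-37 |
Completion: 101=19  102=8  103=13  104=30  105=22  106=37  107=33  108=34
Turnaround (C−A): 101=19  102=5  103=5  104=21  105=8  106=20  107=13  108=12
Waiting times: 101=9, 102=1, 103=4, 104=13, 105=5, 106=13, 107=10, 108=11
Average waiting = (9+1+4+13+5+13+10+11) / 8 = 66/8 = 8.25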